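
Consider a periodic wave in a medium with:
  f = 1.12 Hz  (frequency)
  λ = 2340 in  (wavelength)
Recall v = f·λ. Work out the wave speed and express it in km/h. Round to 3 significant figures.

240 km/h

Directly: v = fλ.
f = 1.12 Hz; λ = 2340 in = 59.44 m.
v = 66.57 m/s
66.57 m/s × (1 km/h / 0.2778 m/s) = 239.6 km/h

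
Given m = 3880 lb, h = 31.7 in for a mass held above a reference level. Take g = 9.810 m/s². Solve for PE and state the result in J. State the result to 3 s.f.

13900 J

Directly: PE = mgh.
m = 3880 lb = 1760 kg; h = 31.7 in = 0.8052 m; g = 9.810 m/s².
PE = 13901 J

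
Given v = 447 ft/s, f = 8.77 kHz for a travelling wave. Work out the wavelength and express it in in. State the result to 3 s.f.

Solving v = f·λ for λ: λ = v/f.
v = 447 ft/s = 136.2 m/s; f = 8.77 kHz = 8770 Hz.
λ = 0.01554 m
0.01554 m × (1 in / 0.02540 m) = 0.6116 in

0.612 in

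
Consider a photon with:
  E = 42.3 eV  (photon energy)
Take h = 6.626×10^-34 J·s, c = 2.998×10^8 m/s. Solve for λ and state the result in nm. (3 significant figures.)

Rearranging E = h·c/λ for λ: λ = hc/E.
E = 42.3 eV = 6.777×10^-18 J; h = 6.626×10^-34 J·s; c = 2.998×10^8 m/s.
λ = 2.931×10^-8 m
2.931×10^-8 m × (1 nm / 1.000×10^-9 m) = 29.31 nm

29.3 nm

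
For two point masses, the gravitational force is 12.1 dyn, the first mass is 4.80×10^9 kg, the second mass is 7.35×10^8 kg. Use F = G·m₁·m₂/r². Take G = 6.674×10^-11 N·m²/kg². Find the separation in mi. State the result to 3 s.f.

867 mi

From Newton's law of gravitation: r = √(G·m₁m₂/F).
F = 12.1 dyn = 1.210×10^-4 N; m₁ = 4.80×10^9 kg; m₂ = 7.35×10^8 kg; G = 6.674×10^-11 N·m²/kg².
r = 1.395×10^6 m
1.395×10^6 m × (1 mi / 1609 m) = 866.8 mi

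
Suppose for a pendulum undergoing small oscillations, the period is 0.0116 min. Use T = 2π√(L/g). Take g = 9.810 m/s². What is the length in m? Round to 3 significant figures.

Solving T = 2π√(L/g) for L: L = g·(T/2π)².
T = 0.0116 min = 0.6960 s; g = 9.810 m/s².
L = 0.1204 m

0.120 m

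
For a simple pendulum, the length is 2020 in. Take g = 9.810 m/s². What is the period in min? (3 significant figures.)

0.239 min

Directly: T = 2π√(L/g).
L = 2020 in = 51.31 m; g = 9.810 m/s².
T = 14.37 s
14.37 s × (1 min / 60.00 s) = 0.2395 min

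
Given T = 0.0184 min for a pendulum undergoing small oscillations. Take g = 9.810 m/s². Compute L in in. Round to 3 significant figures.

Rearranging T = 2π√(L/g) for L: L = g·(T/2π)².
T = 0.0184 min = 1.104 s; g = 9.810 m/s².
L = 0.3029 m
0.3029 m × (1 in / 0.02540 m) = 11.92 in

11.9 in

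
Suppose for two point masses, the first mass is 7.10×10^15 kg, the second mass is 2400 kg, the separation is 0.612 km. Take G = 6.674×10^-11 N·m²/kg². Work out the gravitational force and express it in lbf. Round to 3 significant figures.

683 lbf

From Newton's law of gravitation: F = Gm₁m₂/r².
m₁ = 7.10×10^15 kg; m₂ = 2400 kg; r = 0.612 km = 612.0 m; G = 6.674×10^-11 N·m²/kg².
F = 3036 N
3036 N × (1 lbf / 4.448 N) = 682.6 lbf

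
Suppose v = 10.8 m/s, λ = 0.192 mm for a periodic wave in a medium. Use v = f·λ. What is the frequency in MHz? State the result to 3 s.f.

Rearranging v = f·λ for f: f = v/λ.
v = 10.8 m/s; λ = 0.192 mm = 1.920×10^-4 m.
f = 56250 Hz
56250 Hz × (1 MHz / 1.000×10^6 Hz) = 0.05625 MHz

0.0563 MHz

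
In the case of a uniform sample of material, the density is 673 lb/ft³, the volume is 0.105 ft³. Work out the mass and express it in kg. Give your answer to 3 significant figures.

Solving ρ = m/V for m: m = ρV.
ρ = 673 lb/ft³ = 10780 kg/m³; V = 0.105 ft³ = 0.002973 m³.
m = 32.05 kg

32.1 kg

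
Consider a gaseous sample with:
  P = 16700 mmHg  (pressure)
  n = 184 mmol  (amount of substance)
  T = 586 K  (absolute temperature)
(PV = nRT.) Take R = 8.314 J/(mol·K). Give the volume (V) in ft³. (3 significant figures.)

Solving PV = nRT for V: V = nRT/P.
P = 16700 mmHg = 2.226×10^6 Pa; n = 184 mmol = 0.1840 mol; T = 586 K; R = 8.314 J/(mol·K).
V = 4.026×10^-4 m³
4.026×10^-4 m³ × (1 ft³ / 0.02832 m³) = 0.01422 ft³

0.0142 ft³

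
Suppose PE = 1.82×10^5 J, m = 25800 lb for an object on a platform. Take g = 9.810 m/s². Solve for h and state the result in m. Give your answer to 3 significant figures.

Rearranging PE = m·g·h for h: h = PE/(m·g).
PE = 1.82×10^5 J; m = 25800 lb = 11703 kg; g = 9.810 m/s².
h = 1.585 m

1.59 m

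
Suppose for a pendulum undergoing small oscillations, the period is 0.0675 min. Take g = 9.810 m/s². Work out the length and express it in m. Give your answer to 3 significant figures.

4.08 m

Rearranging T = 2π√(L/g) for L: L = g·(T/2π)².
T = 0.0675 min = 4.050 s; g = 9.810 m/s².
L = 4.076 m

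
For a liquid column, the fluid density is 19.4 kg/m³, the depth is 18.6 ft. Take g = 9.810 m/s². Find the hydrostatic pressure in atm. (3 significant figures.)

P is given directly by: P = ρgh.
ρ = 19.4 kg/m³; h = 18.6 ft = 5.669 m; g = 9.810 m/s².
P = 1079 Pa
1079 Pa × (1 atm / 1.013×10^5 Pa) = 0.01065 atm

0.0106 atm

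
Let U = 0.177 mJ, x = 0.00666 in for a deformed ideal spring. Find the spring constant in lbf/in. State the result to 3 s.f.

Solving U = ½k·x² for k: k = 2U/x².
U = 0.177 mJ = 1.770×10^-4 J; x = 0.00666 in = 1.692×10^-4 m.
k = 12371 N/m
12371 N/m × (1 lbf/in / 175.1 N/m) = 70.64 lbf/in

70.6 lbf/in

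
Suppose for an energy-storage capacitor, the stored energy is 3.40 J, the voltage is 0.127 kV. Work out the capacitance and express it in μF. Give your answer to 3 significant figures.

Rearranging: C = 2E/V².
E = 3.40 J; V = 0.127 kV = 127.0 V.
C = 4.216×10^-4 F
4.216×10^-4 F × (1 μF / 1.000×10^-6 F) = 421.6 μF

422 μF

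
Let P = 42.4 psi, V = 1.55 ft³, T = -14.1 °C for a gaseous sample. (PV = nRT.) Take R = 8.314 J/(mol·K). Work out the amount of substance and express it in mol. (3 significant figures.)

Solving PV = nRT for n: n = PV/(RT).
P = 42.4 psi = 2.923×10^5 Pa; V = 1.55 ft³ = 0.04389 m³; T = -14.1 °C = 259.0 K; R = 8.314 J/(mol·K).
n = 5.958 mol

5.96 mol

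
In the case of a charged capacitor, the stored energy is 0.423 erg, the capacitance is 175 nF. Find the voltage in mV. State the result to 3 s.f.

695 mV

Rearranging: V = √(2E/C).
E = 0.423 erg = 4.230×10^-8 J; C = 175 nF = 1.750×10^-7 F.
V = 0.6953 V  (the unit combination reduces to kg·m²/(A·s³) = V)
0.6953 V × (1 mV / 0.001000 V) = 695.3 mV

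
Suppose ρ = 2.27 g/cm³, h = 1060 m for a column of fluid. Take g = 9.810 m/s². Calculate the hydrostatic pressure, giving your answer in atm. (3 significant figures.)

233 atm

P is given directly by: P = ρgh.
ρ = 2.27 g/cm³ = 2270 kg/m³; h = 1060 m; g = 9.810 m/s².
P = 2.360×10^7 Pa
2.360×10^7 Pa × (1 atm / 1.013×10^5 Pa) = 233.0 atm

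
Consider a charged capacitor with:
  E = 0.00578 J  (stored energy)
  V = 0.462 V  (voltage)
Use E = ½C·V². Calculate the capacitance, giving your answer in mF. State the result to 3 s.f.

Rearranging: C = 2E/V².
E = 0.00578 J; V = 0.462 V.
C = 0.05416 F
0.05416 F × (1 mF / 0.001000 F) = 54.16 mF

54.2 mF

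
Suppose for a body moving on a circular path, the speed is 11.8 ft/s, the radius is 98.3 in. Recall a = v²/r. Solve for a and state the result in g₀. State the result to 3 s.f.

0.528 g₀

Directly: a = v²/r.
v = 11.8 ft/s = 3.597 m/s; r = 98.3 in = 2.497 m.
a = 5.181 m/s²
5.181 m/s² × (1 g₀ / 9.807 m/s²) = 0.5283 g₀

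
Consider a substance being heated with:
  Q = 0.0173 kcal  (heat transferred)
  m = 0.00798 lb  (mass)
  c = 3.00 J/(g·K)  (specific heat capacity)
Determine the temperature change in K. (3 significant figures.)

Solving Q = m·c·ΔT for ΔT: ΔT = Q/(m·c).
Q = 0.0173 kcal = 72.38 J; m = 0.00798 lb = 0.003620 kg; c = 3.00 J/(g·K) = 3000 J/(kg·K).
ΔT = 6.666 K

6.67 K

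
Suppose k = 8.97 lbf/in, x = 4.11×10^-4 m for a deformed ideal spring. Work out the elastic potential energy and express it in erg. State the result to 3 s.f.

U is given directly by: U = ½kx².
k = 8.97 lbf/in = 1571 N/m; x = 4.11×10^-4 m.
U = 1.327×10^-4 J
1.327×10^-4 J × (1 erg / 1.000×10^-7 J) = 1327 erg

1330 erg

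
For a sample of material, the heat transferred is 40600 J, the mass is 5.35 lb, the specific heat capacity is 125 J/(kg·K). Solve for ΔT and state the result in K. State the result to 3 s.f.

Rearranging Q = m·c·ΔT for ΔT: ΔT = Q/(m·c).
Q = 40600 J; m = 5.35 lb = 2.427 kg; c = 125 J/(kg·K).
ΔT = 133.8 K

134 K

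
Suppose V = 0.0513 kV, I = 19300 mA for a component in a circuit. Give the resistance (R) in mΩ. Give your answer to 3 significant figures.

Rearranging: R = V/I.
V = 0.0513 kV = 51.30 V; I = 19300 mA = 19.30 A.
R = 2.658 Ω
2.658 Ω × (1 mΩ / 0.001000 Ω) = 2658 mΩ

2660 mΩ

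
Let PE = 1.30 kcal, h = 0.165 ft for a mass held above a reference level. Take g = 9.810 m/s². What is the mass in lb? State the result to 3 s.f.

24300 lb

Solving PE = m·g·h for m: m = PE/(g·h).
PE = 1.30 kcal = 5439 J; h = 0.165 ft = 0.05029 m; g = 9.810 m/s².
m = 11025 kg
11025 kg × (1 lb / 0.4536 kg) = 24305 lb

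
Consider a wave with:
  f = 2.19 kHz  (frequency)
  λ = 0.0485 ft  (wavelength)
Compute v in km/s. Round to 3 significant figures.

0.0324 km/s

v is given directly by: v = fλ.
f = 2.19 kHz = 2190 Hz; λ = 0.0485 ft = 0.01478 m.
v = 32.37 m/s
32.37 m/s × (1 km/s / 1000 m/s) = 0.03237 km/s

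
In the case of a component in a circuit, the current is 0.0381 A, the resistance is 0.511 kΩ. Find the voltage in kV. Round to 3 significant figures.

Directly: V = IR.
I = 0.0381 A; R = 0.511 kΩ = 511.0 Ω.
V = 19.47 V  (the unit combination reduces to kg·m²/(A·s³) = V)
19.47 V × (1 kV / 1000 V) = 0.01947 kV

0.0195 kV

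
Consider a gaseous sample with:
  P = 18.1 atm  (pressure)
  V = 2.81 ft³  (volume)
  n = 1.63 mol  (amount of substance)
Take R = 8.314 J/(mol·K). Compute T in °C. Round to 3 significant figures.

10500 °C

From the ideal-gas law: T = PV/(nR).
P = 18.1 atm = 1.834×10^6 Pa; V = 2.81 ft³ = 0.07957 m³; n = 1.63 mol; R = 8.314 J/(mol·K).
T = 10768 K
10768 K − 273.15 = 10495 °C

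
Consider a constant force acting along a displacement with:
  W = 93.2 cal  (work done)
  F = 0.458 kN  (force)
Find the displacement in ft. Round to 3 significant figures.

Solving W = F·d for d: d = W/F.
W = 93.2 cal = 389.9 J; F = 0.458 kN = 458.0 N.
d = 0.8514 m
0.8514 m × (1 ft / 0.3048 m) = 2.793 ft

2.79 ft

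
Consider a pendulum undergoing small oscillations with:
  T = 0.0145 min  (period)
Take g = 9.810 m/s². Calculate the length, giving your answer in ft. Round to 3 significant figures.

Solving T = 2π√(L/g) for L: L = g·(T/2π)².
T = 0.0145 min = 0.8700 s; g = 9.810 m/s².
L = 0.1881 m
0.1881 m × (1 ft / 0.3048 m) = 0.6171 ft

0.617 ft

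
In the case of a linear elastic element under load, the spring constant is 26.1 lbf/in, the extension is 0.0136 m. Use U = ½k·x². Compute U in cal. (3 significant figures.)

Directly: U = ½kx².
k = 26.1 lbf/in = 4571 N/m; x = 0.0136 m.
U = 0.4227 J
0.4227 J × (1 cal / 4.184 J) = 0.1010 cal

0.101 cal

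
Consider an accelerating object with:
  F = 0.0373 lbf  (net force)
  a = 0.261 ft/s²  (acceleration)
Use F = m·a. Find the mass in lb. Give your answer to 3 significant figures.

From Newton's second law: m = F/a.
F = 0.0373 lbf = 0.1659 N; a = 0.261 ft/s² = 0.07955 m/s².
m = 2.086 kg
2.086 kg × (1 lb / 0.4536 kg) = 4.598 lb

4.60 lb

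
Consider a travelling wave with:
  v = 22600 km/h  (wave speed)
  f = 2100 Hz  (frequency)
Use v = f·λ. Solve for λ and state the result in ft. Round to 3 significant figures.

Rearranging: λ = v/f.
v = 22600 km/h = 6278 m/s; f = 2100 Hz.
λ = 2.989 m
2.989 m × (1 ft / 0.3048 m) = 9.808 ft

9.81 ft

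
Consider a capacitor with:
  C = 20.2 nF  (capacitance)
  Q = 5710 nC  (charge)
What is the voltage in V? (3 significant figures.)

Solving C = Q/V for V: V = Q/C.
C = 20.2 nF = 2.020×10^-8 F; Q = 5710 nC = 5.710×10^-6 C.
V = 282.7 V

283 V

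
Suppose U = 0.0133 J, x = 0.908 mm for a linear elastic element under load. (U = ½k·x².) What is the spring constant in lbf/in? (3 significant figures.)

184 lbf/in

Rearranging: k = 2U/x².
U = 0.0133 J; x = 0.908 mm = 9.080×10^-4 m.
k = 32263 N/m
32263 N/m × (1 lbf/in / 175.1 N/m) = 184.2 lbf/in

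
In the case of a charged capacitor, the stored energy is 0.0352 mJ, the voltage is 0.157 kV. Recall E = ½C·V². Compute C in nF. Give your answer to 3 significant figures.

2.86 nF

Rearranging: C = 2E/V².
E = 0.0352 mJ = 3.520×10^-5 J; V = 0.157 kV = 157.0 V.
C = 2.856×10^-9 F
2.856×10^-9 F × (1 nF / 1.000×10^-9 F) = 2.856 nF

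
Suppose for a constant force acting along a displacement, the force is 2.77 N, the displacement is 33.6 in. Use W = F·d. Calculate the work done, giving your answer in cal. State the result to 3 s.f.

W is given directly by: W = F·d.
F = 2.77 N; d = 33.6 in = 0.8534 m.
W = 2.364 J  (the unit combination reduces to kg·m²/s² = J)
2.364 J × (1 cal / 4.184 J) = 0.5650 cal

0.565 cal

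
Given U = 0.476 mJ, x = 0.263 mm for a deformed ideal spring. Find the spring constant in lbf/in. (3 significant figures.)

78.6 lbf/in

Rearranging: k = 2U/x².
U = 0.476 mJ = 4.760×10^-4 J; x = 0.263 mm = 2.630×10^-4 m.
k = 13763 N/m
13763 N/m × (1 lbf/in / 175.1 N/m) = 78.59 lbf/in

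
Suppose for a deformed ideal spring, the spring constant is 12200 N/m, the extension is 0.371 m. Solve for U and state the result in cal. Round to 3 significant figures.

201 cal

U is given directly by: U = ½kx².
k = 12200 N/m; x = 0.371 m.
U = 839.6 J
839.6 J × (1 cal / 4.184 J) = 200.7 cal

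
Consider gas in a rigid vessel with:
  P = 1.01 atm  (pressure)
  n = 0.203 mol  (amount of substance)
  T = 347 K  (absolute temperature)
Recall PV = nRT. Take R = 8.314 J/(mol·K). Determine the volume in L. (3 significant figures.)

From the ideal-gas law: V = nRT/P.
P = 1.01 atm = 1.023×10^5 Pa; n = 0.203 mol; T = 347 K; R = 8.314 J/(mol·K).
V = 0.005723 m³
0.005723 m³ × (1 L / 0.001000 m³) = 5.723 L

5.72 L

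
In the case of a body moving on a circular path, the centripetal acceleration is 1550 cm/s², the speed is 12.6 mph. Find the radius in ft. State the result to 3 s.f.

6.72 ft

Rearranging: r = v²/a.
a = 1550 cm/s² = 15.50 m/s²; v = 12.6 mph = 5.633 m/s.
r = 2.047 m
2.047 m × (1 ft / 0.3048 m) = 6.716 ft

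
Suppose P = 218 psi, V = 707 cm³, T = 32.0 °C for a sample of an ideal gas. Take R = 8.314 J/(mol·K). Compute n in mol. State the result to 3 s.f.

Solving PV = nRT for n: n = PV/(RT).
P = 218 psi = 1.503×10^6 Pa; V = 707 cm³ = 7.070×10^-4 m³; T = 32.0 °C = 305.1 K; R = 8.314 J/(mol·K).
n = 0.4189 mol

0.419 mol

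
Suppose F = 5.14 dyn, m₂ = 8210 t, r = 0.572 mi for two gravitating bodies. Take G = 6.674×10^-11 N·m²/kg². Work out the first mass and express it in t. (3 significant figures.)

79.5 t

Solving F = G·m₁·m₂/r² for m₁: m₁ = F·r²/(G·m₂).
F = 5.14 dyn = 5.140×10^-5 N; m₂ = 8210 t = 8.210×10^6 kg; r = 0.572 mi = 920.5 m; G = 6.674×10^-11 N·m²/kg².
m₁ = 79492 kg
79492 kg × (1 t / 1000 kg) = 79.49 t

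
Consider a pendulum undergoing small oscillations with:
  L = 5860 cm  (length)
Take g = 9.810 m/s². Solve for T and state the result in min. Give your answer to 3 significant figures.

0.256 min

T is given directly by: T = 2π√(L/g).
L = 5860 cm = 58.60 m; g = 9.810 m/s².
T = 15.36 s
15.36 s × (1 min / 60.00 s) = 0.2559 min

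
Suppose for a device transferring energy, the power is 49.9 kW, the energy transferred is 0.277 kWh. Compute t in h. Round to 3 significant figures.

Rearranging P = W/t for t: t = W/P.
P = 49.9 kW = 49900 W; W = 0.277 kWh = 9.972×10^5 J.
t = 19.98 s
19.98 s × (1 h / 3600 s) = 0.005551 h

0.00555 h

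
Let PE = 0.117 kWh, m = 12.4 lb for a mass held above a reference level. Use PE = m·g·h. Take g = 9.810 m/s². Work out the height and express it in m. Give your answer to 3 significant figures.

Solving PE = m·g·h for h: h = PE/(m·g).
PE = 0.117 kWh = 4.212×10^5 J; m = 12.4 lb = 5.625 kg; g = 9.810 m/s².
h = 7634 m

7630 m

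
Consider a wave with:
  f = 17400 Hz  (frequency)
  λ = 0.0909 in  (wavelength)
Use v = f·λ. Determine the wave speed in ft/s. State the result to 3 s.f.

132 ft/s

v is given directly by: v = fλ.
f = 17400 Hz; λ = 0.0909 in = 0.002309 m.
v = 40.17 m/s
40.17 m/s × (1 ft/s / 0.3048 m/s) = 131.8 ft/s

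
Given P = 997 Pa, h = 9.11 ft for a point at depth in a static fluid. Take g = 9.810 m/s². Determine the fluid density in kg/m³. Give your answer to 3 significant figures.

Rearranging: ρ = P/(g·h).
P = 997 Pa; h = 9.11 ft = 2.777 m; g = 9.810 m/s².
ρ = 36.60 kg/m³

36.6 kg/m³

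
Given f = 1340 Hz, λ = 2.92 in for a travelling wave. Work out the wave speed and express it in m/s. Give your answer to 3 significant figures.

v is given directly by: v = fλ.
f = 1340 Hz; λ = 2.92 in = 0.07417 m.
v = 99.39 m/s

99.4 m/s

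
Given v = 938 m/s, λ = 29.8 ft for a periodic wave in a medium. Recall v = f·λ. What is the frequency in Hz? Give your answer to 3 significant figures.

Rearranging v = f·λ for f: f = v/λ.
v = 938 m/s; λ = 29.8 ft = 9.083 m.
f = 103.3 Hz

103 Hz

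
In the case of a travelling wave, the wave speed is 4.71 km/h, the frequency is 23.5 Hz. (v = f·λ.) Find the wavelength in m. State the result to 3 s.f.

Rearranging: λ = v/f.
v = 4.71 km/h = 1.308 m/s; f = 23.5 Hz.
λ = 0.05567 m

0.0557 m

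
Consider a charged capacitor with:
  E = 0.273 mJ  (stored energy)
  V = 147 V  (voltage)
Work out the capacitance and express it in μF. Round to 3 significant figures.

Rearranging E = ½C·V² for C: C = 2E/V².
E = 0.273 mJ = 2.730×10^-4 J; V = 147 V.
C = 2.527×10^-8 F
2.527×10^-8 F × (1 μF / 1.000×10^-6 F) = 0.02527 μF

0.0253 μF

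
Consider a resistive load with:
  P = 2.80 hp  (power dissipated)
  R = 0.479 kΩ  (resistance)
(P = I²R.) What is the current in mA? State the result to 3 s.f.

2090 mA

Rearranging P = I²R for I: I = √(P/R).
P = 2.80 hp = 2088 W; R = 0.479 kΩ = 479.0 Ω.
I = 2.088 A
2.088 A × (1 mA / 0.001000 A) = 2088 mA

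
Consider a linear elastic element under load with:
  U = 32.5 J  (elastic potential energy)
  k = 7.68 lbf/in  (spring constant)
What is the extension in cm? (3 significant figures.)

22.0 cm

Solving U = ½k·x² for x: x = √(2U/k).
U = 32.5 J; k = 7.68 lbf/in = 1345 N/m.
x = 0.2198 m
0.2198 m × (1 cm / 0.01000 m) = 21.98 cm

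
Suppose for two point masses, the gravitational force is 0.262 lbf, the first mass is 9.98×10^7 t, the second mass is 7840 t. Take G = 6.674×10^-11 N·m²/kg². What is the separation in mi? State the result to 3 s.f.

4.16 mi

Solving F = G·m₁·m₂/r² for r: r = √(G·m₁m₂/F).
F = 0.262 lbf = 1.165 N; m₁ = 9.98×10^7 t = 9.980×10^10 kg; m₂ = 7840 t = 7.840×10^6 kg; G = 6.674×10^-11 N·m²/kg².
r = 6694 m
6694 m × (1 mi / 1609 m) = 4.159 mi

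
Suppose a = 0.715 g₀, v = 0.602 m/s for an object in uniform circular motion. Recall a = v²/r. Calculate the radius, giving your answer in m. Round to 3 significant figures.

Solving a = v²/r for r: r = v²/a.
a = 0.715 g₀ = 7.012 m/s²; v = 0.602 m/s.
r = 0.05169 m

0.0517 m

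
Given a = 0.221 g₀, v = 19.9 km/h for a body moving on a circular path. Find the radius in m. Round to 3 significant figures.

14.1 m

Rearranging a = v²/r for r: r = v²/a.
a = 0.221 g₀ = 2.167 m/s²; v = 19.9 km/h = 5.528 m/s.
r = 14.10 m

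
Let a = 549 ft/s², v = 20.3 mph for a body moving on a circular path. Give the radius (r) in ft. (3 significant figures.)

Rearranging: r = v²/a.
a = 549 ft/s² = 167.3 m/s²; v = 20.3 mph = 9.075 m/s.
r = 0.4922 m
0.4922 m × (1 ft / 0.3048 m) = 1.615 ft

1.61 ft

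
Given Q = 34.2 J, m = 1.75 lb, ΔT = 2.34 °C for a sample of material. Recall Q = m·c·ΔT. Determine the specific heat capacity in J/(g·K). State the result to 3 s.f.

Rearranging: c = Q/(m·ΔT).
Q = 34.2 J; m = 1.75 lb = 0.7938 kg; ΔT = 2.34 °C = 2.340 K.
c = 18.41 J/(kg·K)
18.41 J/(kg·K) × (1 J/(g·K) / 1000 J/(kg·K)) = 0.01841 J/(g·K)

0.0184 J/(g·K)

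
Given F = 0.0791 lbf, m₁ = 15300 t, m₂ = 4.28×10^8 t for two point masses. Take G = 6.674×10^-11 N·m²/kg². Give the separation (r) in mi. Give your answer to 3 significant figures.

From Newton's law of gravitation: r = √(G·m₁m₂/F).
F = 0.0791 lbf = 0.3519 N; m₁ = 15300 t = 1.530×10^7 kg; m₂ = 4.28×10^8 t = 4.280×10^11 kg; G = 6.674×10^-11 N·m²/kg².
r = 35244 m
35244 m × (1 mi / 1609 m) = 21.90 mi

21.9 mi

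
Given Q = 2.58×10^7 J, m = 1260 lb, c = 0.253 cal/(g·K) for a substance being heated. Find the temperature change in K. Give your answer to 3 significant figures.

42.6 K

Rearranging: ΔT = Q/(m·c).
Q = 2.58×10^7 J; m = 1260 lb = 571.5 kg; c = 0.253 cal/(g·K) = 1059 J/(kg·K).
ΔT = 42.65 K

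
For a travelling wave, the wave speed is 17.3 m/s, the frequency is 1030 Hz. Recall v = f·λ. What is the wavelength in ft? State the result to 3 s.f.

Solving v = f·λ for λ: λ = v/f.
v = 17.3 m/s; f = 1030 Hz.
λ = 0.01680 m
0.01680 m × (1 ft / 0.3048 m) = 0.05511 ft

0.0551 ft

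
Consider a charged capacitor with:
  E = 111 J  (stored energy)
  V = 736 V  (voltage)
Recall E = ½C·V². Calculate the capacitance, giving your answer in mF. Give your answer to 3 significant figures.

Solving E = ½C·V² for C: C = 2E/V².
E = 111 J; V = 736 V.
C = 4.098×10^-4 F
4.098×10^-4 F × (1 mF / 0.001000 F) = 0.4098 mF

0.410 mF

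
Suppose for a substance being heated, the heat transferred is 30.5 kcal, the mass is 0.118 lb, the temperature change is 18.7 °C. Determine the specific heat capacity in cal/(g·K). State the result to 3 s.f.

30.5 cal/(g·K)

Solving Q = m·c·ΔT for c: c = Q/(m·ΔT).
Q = 30.5 kcal = 1.276×10^5 J; m = 0.118 lb = 0.05352 kg; ΔT = 18.7 °C = 18.70 K.
c = 1.275×10^5 J/(kg·K)
1.275×10^5 J/(kg·K) × (1 cal/(g·K) / 4184 J/(kg·K)) = 30.47 cal/(g·K)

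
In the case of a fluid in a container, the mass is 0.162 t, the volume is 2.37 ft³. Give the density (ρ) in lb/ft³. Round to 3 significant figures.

Directly: ρ = m/V.
m = 0.162 t = 162.0 kg; V = 2.37 ft³ = 0.06711 m³.
ρ = 2414 kg/m³
2414 kg/m³ × (1 lb/ft³ / 16.02 kg/m³) = 150.7 lb/ft³

151 lb/ft³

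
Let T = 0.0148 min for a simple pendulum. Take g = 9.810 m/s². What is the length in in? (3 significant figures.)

Solving T = 2π√(L/g) for L: L = g·(T/2π)².
T = 0.0148 min = 0.8880 s; g = 9.810 m/s².
L = 0.1959 m
0.1959 m × (1 in / 0.02540 m) = 7.714 in

7.71 in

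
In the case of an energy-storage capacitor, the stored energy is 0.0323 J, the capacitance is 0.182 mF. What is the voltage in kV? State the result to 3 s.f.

0.0188 kV

Rearranging: V = √(2E/C).
E = 0.0323 J; C = 0.182 mF = 1.820×10^-4 F.
V = 18.84 V
18.84 V × (1 kV / 1000 V) = 0.01884 kV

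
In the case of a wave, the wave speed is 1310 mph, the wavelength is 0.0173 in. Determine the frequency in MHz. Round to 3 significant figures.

1.33 MHz

Rearranging v = f·λ for f: f = v/λ.
v = 1310 mph = 585.6 m/s; λ = 0.0173 in = 4.394×10^-4 m.
f = 1.333×10^6 Hz
1.333×10^6 Hz × (1 MHz / 1.000×10^6 Hz) = 1.333 MHz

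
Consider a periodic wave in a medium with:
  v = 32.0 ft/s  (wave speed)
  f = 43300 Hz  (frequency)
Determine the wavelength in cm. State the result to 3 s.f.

Rearranging: λ = v/f.
v = 32.0 ft/s = 9.754 m/s; f = 43300 Hz.
λ = 2.253×10^-4 m
2.253×10^-4 m × (1 cm / 0.01000 m) = 0.02253 cm

0.0225 cm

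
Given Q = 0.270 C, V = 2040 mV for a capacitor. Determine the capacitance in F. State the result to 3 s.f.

C is given directly by: C = Q/V.
Q = 0.270 C; V = 2040 mV = 2.040 V.
C = 0.1324 F

0.132 F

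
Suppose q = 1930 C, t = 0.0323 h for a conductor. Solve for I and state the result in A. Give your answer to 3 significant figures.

16.6 A

Solving q = I·t for I: I = q/t.
q = 1930 C; t = 0.0323 h = 116.3 s.
I = 16.60 A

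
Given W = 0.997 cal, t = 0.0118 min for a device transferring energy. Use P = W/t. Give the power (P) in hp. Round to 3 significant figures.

P is given directly by: P = W/t.
W = 0.997 cal = 4.171 J; t = 0.0118 min = 0.7080 s.
P = 5.892 W
5.892 W × (1 hp / 745.7 W) = 0.007901 hp

0.00790 hp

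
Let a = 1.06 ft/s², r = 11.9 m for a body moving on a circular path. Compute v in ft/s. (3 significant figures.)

6.43 ft/s

Rearranging a = v²/r for v: v = √(a·r).
a = 1.06 ft/s² = 0.3231 m/s²; r = 11.9 m.
v = 1.961 m/s
1.961 m/s × (1 ft/s / 0.3048 m/s) = 6.433 ft/s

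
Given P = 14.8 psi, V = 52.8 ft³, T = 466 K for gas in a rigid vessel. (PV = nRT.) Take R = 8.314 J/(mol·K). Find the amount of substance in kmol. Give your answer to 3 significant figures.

0.0394 kmol

From the ideal-gas law: n = PV/(RT).
P = 14.8 psi = 1.020×10^5 Pa; V = 52.8 ft³ = 1.495 m³; T = 466 K; R = 8.314 J/(mol·K).
n = 39.38 mol
39.38 mol × (1 kmol / 1000 mol) = 0.03938 kmol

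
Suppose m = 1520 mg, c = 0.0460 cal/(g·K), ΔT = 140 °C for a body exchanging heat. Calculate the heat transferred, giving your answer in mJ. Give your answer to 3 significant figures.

41000 mJ

Directly: Q = mcΔT.
m = 1520 mg = 0.001520 kg; c = 0.0460 cal/(g·K) = 192.5 J/(kg·K); ΔT = 140 °C = 140.0 K.
Q = 40.96 J
40.96 J × (1 mJ / 0.001000 J) = 40956 mJ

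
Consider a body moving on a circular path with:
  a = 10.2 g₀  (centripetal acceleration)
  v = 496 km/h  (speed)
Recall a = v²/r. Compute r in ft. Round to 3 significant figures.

Rearranging a = v²/r for r: r = v²/a.
a = 10.2 g₀ = 100.0 m/s²; v = 496 km/h = 137.8 m/s.
r = 189.8 m
189.8 m × (1 ft / 0.3048 m) = 622.6 ft

623 ft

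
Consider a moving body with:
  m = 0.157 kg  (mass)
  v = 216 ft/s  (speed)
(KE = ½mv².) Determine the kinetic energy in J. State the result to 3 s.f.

340 J

Directly: KE = ½mv².
m = 0.157 kg; v = 216 ft/s = 65.84 m/s.
KE = 340.3 J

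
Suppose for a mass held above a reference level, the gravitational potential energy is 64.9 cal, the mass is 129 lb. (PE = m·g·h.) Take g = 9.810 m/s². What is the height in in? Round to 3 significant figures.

Solving PE = m·g·h for h: h = PE/(m·g).
PE = 64.9 cal = 271.5 J; m = 129 lb = 58.51 kg; g = 9.810 m/s².
h = 0.4731 m
0.4731 m × (1 in / 0.02540 m) = 18.62 in

18.6 in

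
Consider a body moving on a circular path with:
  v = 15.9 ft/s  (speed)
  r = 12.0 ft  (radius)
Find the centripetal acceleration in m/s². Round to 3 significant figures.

6.42 m/s²

Directly: a = v²/r.
v = 15.9 ft/s = 4.846 m/s; r = 12.0 ft = 3.658 m.
a = 6.421 m/s²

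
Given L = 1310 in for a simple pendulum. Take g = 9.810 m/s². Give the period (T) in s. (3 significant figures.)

T is given directly by: T = 2π√(L/g).
L = 1310 in = 33.27 m; g = 9.810 m/s².
T = 11.57 s

11.6 s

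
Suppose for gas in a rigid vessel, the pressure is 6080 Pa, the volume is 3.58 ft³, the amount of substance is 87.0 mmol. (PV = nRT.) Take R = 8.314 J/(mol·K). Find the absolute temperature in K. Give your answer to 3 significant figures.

Rearranging: T = PV/(nR).
P = 6080 Pa; V = 3.58 ft³ = 0.1014 m³; n = 87.0 mmol = 0.08700 mol; R = 8.314 J/(mol·K).
T = 852.1 K

852 K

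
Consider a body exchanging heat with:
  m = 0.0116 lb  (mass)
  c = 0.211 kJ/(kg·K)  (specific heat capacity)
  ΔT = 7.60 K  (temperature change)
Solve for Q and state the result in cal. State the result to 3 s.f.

2.02 cal

Directly: Q = mcΔT.
m = 0.0116 lb = 0.005262 kg; c = 0.211 kJ/(kg·K) = 211.0 J/(kg·K); ΔT = 7.60 K.
Q = 8.438 J  (the unit combination reduces to kg·m²/s² = J)
8.438 J × (1 cal / 4.184 J) = 2.017 cal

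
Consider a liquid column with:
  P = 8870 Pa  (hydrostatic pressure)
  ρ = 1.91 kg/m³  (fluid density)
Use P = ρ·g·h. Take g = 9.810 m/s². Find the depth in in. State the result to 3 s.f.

18600 in

Solving P = ρ·g·h for h: h = P/(ρ·g).
P = 8870 Pa; ρ = 1.91 kg/m³; g = 9.810 m/s².
h = 473.4 m
473.4 m × (1 in / 0.02540 m) = 18637 in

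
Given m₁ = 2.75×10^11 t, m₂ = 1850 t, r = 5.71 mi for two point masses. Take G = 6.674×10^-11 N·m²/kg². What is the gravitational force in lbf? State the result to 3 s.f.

90.4 lbf

From Newton's law of gravitation: F = Gm₁m₂/r².
m₁ = 2.75×10^11 t = 2.750×10^14 kg; m₂ = 1850 t = 1.850×10^6 kg; r = 5.71 mi = 9189 m; G = 6.674×10^-11 N·m²/kg².
F = 402.1 N
402.1 N × (1 lbf / 4.448 N) = 90.39 lbf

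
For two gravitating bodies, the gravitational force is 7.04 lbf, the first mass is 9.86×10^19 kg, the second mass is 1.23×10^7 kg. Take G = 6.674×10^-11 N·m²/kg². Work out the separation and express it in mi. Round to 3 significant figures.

Rearranging F = G·m₁·m₂/r² for r: r = √(G·m₁m₂/F).
F = 7.04 lbf = 31.32 N; m₁ = 9.86×10^19 kg; m₂ = 1.23×10^7 kg; G = 6.674×10^-11 N·m²/kg².
r = 5.084×10^7 m
5.084×10^7 m × (1 mi / 1609 m) = 31590 mi

31600 mi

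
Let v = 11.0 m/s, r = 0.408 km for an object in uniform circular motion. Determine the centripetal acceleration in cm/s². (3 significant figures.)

a is given directly by: a = v²/r.
v = 11.0 m/s; r = 0.408 km = 408.0 m.
a = 0.2966 m/s²
0.2966 m/s² × (1 cm/s² / 0.01000 m/s²) = 29.66 cm/s²

29.7 cm/s²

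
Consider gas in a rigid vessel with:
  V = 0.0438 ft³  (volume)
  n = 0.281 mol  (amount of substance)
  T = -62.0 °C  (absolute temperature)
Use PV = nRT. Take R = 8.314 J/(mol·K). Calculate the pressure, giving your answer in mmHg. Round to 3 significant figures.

2980 mmHg

From the ideal-gas law: P = nRT/V.
V = 0.0438 ft³ = 0.001240 m³; n = 0.281 mol; T = -62.0 °C = 211.1 K; R = 8.314 J/(mol·K).
P = 3.977×10^5 Pa
3.977×10^5 Pa × (1 mmHg / 133.3 Pa) = 2983 mmHg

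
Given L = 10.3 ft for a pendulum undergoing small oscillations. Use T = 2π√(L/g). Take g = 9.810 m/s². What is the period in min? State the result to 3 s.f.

0.0592 min

Directly: T = 2π√(L/g).
L = 10.3 ft = 3.139 m; g = 9.810 m/s².
T = 3.554 s
3.554 s × (1 min / 60.00 s) = 0.05924 min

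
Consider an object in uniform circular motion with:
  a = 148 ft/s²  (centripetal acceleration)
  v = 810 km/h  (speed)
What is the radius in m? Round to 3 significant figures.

1120 m

Solving a = v²/r for r: r = v²/a.
a = 148 ft/s² = 45.11 m/s²; v = 810 km/h = 225.0 m/s.
r = 1122 m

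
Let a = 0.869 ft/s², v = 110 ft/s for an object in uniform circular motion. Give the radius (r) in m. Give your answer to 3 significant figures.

Rearranging: r = v²/a.
a = 0.869 ft/s² = 0.2649 m/s²; v = 110 ft/s = 33.53 m/s.
r = 4244 m

4240 m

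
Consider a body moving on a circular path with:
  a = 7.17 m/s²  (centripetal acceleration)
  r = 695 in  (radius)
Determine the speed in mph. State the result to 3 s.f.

25.2 mph

Rearranging a = v²/r for v: v = √(a·r).
a = 7.17 m/s²; r = 695 in = 17.65 m.
v = 11.25 m/s
11.25 m/s × (1 mph / 0.4470 m/s) = 25.17 mph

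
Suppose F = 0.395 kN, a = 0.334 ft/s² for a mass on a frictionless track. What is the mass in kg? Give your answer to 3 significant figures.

3880 kg

From Newton's second law: m = F/a.
F = 0.395 kN = 395.0 N; a = 0.334 ft/s² = 0.1018 m/s².
m = 3880 kg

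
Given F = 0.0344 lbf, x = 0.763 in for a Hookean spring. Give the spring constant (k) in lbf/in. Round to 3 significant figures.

Rearranging: k = F/x.
F = 0.0344 lbf = 0.1530 N; x = 0.763 in = 0.01938 m.
k = 7.896 N/m
7.896 N/m × (1 lbf/in / 175.1 N/m) = 0.04509 lbf/in

0.0451 lbf/in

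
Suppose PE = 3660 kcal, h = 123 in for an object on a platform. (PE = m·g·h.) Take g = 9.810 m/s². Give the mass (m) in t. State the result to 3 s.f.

500 t

Rearranging PE = m·g·h for m: m = PE/(g·h).
PE = 3660 kcal = 1.531×10^7 J; h = 123 in = 3.124 m; g = 9.810 m/s².
m = 4.996×10^5 kg
4.996×10^5 kg × (1 t / 1000 kg) = 499.6 t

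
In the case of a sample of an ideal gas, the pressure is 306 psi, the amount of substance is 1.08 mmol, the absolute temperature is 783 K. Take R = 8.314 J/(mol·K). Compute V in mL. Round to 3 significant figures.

3.33 mL

Rearranging PV = nRT for V: V = nRT/P.
P = 306 psi = 2.110×10^6 Pa; n = 1.08 mmol = 0.001080 mol; T = 783 K; R = 8.314 J/(mol·K).
V = 3.332×10^-6 m³
3.332×10^-6 m³ × (1 mL / 1.000×10^-6 m³) = 3.332 mL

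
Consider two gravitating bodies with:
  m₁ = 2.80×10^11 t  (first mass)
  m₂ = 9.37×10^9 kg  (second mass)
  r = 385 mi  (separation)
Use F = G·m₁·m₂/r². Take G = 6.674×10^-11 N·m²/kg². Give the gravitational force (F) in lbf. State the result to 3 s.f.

103 lbf

F is given directly by: F = Gm₁m₂/r².
m₁ = 2.80×10^11 t = 2.800×10^14 kg; m₂ = 9.37×10^9 kg; r = 385 mi = 6.196×10^5 m; G = 6.674×10^-11 N·m²/kg².
F = 456.1 N  (the unit combination reduces to kg·m/s² = N)
456.1 N × (1 lbf / 4.448 N) = 102.5 lbf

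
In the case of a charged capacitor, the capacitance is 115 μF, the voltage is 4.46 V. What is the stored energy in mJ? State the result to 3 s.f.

1.14 mJ

Directly: E = ½CV².
C = 115 μF = 1.150×10^-4 F; V = 4.46 V.
E = 0.001144 J  (the unit combination reduces to kg·m²/s² = J)
0.001144 J × (1 mJ / 0.001000 J) = 1.144 mJ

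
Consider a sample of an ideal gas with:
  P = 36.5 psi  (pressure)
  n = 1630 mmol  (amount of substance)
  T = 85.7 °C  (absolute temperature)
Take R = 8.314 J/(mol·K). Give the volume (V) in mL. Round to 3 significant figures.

19300 mL

From the ideal-gas law: V = nRT/P.
P = 36.5 psi = 2.517×10^5 Pa; n = 1630 mmol = 1.630 mol; T = 85.7 °C = 358.8 K; R = 8.314 J/(mol·K).
V = 0.01932 m³
0.01932 m³ × (1 mL / 1.000×10^-6 m³) = 19324 mL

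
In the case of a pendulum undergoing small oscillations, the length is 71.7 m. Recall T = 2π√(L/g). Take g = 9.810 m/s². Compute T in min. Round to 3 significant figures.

T is given directly by: T = 2π√(L/g).
L = 71.7 m; g = 9.810 m/s².
T = 16.99 s
16.99 s × (1 min / 60.00 s) = 0.2831 min

0.283 min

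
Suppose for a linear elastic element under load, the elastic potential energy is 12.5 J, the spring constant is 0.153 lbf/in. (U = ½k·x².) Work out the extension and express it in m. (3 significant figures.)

Solving U = ½k·x² for x: x = √(2U/k).
U = 12.5 J; k = 0.153 lbf/in = 26.79 N/m.
x = 0.9659 m

0.966 m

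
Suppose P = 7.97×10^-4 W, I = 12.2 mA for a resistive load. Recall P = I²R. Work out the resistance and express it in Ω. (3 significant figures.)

5.35 Ω

Rearranging P = I²R for R: R = P/I².
P = 7.97×10^-4 W; I = 12.2 mA = 0.01220 A.
R = 5.355 Ω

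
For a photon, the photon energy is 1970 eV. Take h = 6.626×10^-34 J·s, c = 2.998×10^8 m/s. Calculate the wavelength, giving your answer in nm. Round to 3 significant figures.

Rearranging E = h·c/λ for λ: λ = hc/E.
E = 1970 eV = 3.156×10^-16 J; h = 6.626×10^-34 J·s; c = 2.998×10^8 m/s.
λ = 6.294×10^-10 m
6.294×10^-10 m × (1 nm / 1.000×10^-9 m) = 0.6294 nm

0.629 nm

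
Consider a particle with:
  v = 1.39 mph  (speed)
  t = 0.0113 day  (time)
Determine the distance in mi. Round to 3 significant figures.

0.377 mi

Solving v = d/t for d: d = v·t.
v = 1.39 mph = 0.6214 m/s; t = 0.0113 day = 976.3 s.
d = 606.7 m
606.7 m × (1 mi / 1609 m) = 0.3770 mi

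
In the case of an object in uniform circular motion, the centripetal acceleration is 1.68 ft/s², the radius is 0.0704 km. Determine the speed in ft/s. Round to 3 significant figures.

19.7 ft/s

Rearranging a = v²/r for v: v = √(a·r).
a = 1.68 ft/s² = 0.5121 m/s²; r = 0.0704 km = 70.40 m.
v = 6.004 m/s
6.004 m/s × (1 ft/s / 0.3048 m/s) = 19.70 ft/s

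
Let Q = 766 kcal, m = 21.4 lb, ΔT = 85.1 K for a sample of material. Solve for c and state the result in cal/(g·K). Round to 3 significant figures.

Rearranging: c = Q/(m·ΔT).
Q = 766 kcal = 3.205×10^6 J; m = 21.4 lb = 9.707 kg; ΔT = 85.1 K.
c = 3880 J/(kg·K)
3880 J/(kg·K) × (1 cal/(g·K) / 4184 J/(kg·K)) = 0.9273 cal/(g·K)

0.927 cal/(g·K)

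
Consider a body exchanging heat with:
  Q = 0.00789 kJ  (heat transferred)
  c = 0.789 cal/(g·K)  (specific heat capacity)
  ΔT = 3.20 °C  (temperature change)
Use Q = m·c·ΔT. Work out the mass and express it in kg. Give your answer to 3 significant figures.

Rearranging Q = m·c·ΔT for m: m = Q/(c·ΔT).
Q = 0.00789 kJ = 7.890 J; c = 0.789 cal/(g·K) = 3301 J/(kg·K); ΔT = 3.20 °C = 3.200 K.
m = 7.469×10^-4 kg

7.47×10^-4 kg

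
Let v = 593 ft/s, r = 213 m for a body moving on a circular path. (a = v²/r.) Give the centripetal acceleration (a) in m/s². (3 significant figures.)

Directly: a = v²/r.
v = 593 ft/s = 180.7 m/s; r = 213 m.
a = 153.4 m/s²

153 m/s²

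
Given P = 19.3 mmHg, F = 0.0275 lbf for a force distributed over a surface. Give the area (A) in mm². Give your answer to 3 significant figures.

47.5 mm²

Solving P = F/A for A: A = F/P.
P = 19.3 mmHg = 2573 Pa; F = 0.0275 lbf = 0.1223 N.
A = 4.754×10^-5 m²
4.754×10^-5 m² × (1 mm² / 1.000×10^-6 m²) = 47.54 mm²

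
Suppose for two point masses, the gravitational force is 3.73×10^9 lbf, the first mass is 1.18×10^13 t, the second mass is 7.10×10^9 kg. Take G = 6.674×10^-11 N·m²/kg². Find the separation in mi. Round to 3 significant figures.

0.361 mi

From Newton's law of gravitation: r = √(G·m₁m₂/F).
F = 3.73×10^9 lbf = 1.659×10^10 N; m₁ = 1.18×10^13 t = 1.180×10^16 kg; m₂ = 7.10×10^9 kg; G = 6.674×10^-11 N·m²/kg².
r = 580.5 m
580.5 m × (1 mi / 1609 m) = 0.3607 mi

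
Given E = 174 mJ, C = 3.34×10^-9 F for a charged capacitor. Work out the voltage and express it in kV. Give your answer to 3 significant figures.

10.2 kV

Solving E = ½C·V² for V: V = √(2E/C).
E = 174 mJ = 0.1740 J; C = 3.34×10^-9 F.
V = 10207 V
10207 V × (1 kV / 1000 V) = 10.21 kV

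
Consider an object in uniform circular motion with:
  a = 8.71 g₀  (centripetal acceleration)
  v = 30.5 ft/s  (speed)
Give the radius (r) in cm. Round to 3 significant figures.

Rearranging: r = v²/a.
a = 8.71 g₀ = 85.42 m/s²; v = 30.5 ft/s = 9.296 m/s.
r = 1.012 m
1.012 m × (1 cm / 0.01000 m) = 101.2 cm

101 cm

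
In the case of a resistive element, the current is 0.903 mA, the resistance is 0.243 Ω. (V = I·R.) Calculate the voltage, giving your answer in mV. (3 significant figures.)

Directly: V = IR.
I = 0.903 mA = 9.030×10^-4 A; R = 0.243 Ω.
V = 2.194×10^-4 V
2.194×10^-4 V × (1 mV / 0.001000 V) = 0.2194 mV

0.219 mV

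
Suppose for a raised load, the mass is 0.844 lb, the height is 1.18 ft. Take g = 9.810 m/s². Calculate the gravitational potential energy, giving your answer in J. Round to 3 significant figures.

Directly: PE = mgh.
m = 0.844 lb = 0.3828 kg; h = 1.18 ft = 0.3597 m; g = 9.810 m/s².
PE = 1.351 J

1.35 J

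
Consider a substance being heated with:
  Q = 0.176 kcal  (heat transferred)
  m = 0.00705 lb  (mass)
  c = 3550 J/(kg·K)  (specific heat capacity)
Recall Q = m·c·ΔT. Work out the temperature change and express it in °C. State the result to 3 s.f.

64.9 °C

Rearranging: ΔT = Q/(m·c).
Q = 0.176 kcal = 736.4 J; m = 0.00705 lb = 0.003198 kg; c = 3550 J/(kg·K).
ΔT = 64.87 K
Since 1 °C = 1 K, 64.87 °C.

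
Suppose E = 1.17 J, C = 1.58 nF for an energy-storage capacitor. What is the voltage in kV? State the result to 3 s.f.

38.5 kV

Solving E = ½C·V² for V: V = √(2E/C).
E = 1.17 J; C = 1.58 nF = 1.580×10^-9 F.
V = 38484 V
38484 V × (1 kV / 1000 V) = 38.48 kV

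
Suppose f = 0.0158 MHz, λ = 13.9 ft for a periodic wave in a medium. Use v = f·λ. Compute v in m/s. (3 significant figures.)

v is given directly by: v = fλ.
f = 0.0158 MHz = 15800 Hz; λ = 13.9 ft = 4.237 m.
v = 66940 m/s

66900 m/s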